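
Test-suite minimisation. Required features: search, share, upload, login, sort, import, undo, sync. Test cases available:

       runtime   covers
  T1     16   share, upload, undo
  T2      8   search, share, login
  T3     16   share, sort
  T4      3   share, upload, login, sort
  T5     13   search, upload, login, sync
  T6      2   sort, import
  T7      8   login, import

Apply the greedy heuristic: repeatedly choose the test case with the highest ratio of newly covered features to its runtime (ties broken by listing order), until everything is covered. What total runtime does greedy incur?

Pick 1: T4 adds 4 new (share, upload, login, sort) at runtime 3 (ratio 4/3).
Pick 2: T6 adds 1 new (import) at runtime 2 (ratio 1/2).
Pick 3: T5 adds 2 new (search, sync) at runtime 13 (ratio 2/13).
Pick 4: T1 adds 1 new (undo) at runtime 16 (ratio 1/16).
Greedy total runtime: 3 + 2 + 13 + 16 = 34. (The true optimum is 31, so greedy overshoots here.)

34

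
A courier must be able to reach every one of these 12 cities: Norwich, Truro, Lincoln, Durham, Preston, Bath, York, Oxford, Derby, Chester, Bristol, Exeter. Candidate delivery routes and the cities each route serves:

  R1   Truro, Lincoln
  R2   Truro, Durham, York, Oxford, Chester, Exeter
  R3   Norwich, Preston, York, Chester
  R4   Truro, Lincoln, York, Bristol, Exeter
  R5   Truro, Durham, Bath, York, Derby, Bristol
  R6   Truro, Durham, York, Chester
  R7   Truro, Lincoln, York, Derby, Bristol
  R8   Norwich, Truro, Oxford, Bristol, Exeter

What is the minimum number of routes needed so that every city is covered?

R1, R2, R3, R5 together cover {Norwich, Truro, Lincoln, Durham, Preston, Bath, York, Oxford, Derby, Chester, Bristol, Exeter} — every city.
No 3 of the 8 routes cover everything (all 56 triples fall short), so 4 is minimum.

4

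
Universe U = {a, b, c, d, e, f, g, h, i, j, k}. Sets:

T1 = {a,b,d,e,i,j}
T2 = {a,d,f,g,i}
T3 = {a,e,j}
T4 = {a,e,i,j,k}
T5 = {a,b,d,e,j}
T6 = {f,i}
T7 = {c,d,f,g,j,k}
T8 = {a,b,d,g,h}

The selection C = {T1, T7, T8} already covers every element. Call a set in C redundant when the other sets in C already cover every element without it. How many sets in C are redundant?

0

Drop T1: e, i uncovered — not redundant.
Drop T7: c, f, k uncovered — not redundant.
Drop T8: h uncovered — not redundant.
None of the sets in C is redundant.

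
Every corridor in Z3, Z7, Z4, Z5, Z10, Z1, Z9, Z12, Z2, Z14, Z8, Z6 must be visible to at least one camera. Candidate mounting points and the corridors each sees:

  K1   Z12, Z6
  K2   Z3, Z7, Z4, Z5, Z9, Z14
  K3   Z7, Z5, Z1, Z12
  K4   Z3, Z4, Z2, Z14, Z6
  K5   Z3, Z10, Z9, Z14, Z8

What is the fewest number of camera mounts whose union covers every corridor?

K3, K4, K5 together cover {Z3, Z7, Z4, Z5, Z10, Z1, Z9, Z12, Z2, Z14, Z8, Z6} — every corridor.
No 2 of the 5 camera mounts cover everything (all 10 pairs fall short), so 3 is minimum.
Greedy (largest uncovered first) would take K2, K1, K5, K3, K4 — 5 camera mounts — but 3 suffice.

3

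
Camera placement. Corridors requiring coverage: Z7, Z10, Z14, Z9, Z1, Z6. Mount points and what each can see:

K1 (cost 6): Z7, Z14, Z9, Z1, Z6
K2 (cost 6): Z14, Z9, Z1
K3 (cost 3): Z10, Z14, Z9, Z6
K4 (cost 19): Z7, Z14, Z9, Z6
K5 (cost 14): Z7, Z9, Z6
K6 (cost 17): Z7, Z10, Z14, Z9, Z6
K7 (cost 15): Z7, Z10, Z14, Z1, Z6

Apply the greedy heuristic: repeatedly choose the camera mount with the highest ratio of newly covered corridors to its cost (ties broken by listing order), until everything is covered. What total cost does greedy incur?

Pick 1: K3 adds 4 new (Z10, Z14, Z9, Z6) at cost 3 (ratio 4/3).
Pick 2: K1 adds 2 new (Z7, Z1) at cost 6 (ratio 2/6).
Greedy total cost: 3 + 6 = 9.

9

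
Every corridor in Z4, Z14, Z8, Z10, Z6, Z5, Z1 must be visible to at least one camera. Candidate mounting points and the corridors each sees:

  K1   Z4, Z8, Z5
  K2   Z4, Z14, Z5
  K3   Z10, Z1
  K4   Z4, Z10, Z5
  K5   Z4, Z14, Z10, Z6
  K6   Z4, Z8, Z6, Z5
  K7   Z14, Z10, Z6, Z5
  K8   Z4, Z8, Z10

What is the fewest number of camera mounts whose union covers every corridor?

3

K1, K3, K5 together cover {Z4, Z14, Z8, Z10, Z6, Z5, Z1} — every corridor.
No 2 of the 8 camera mounts cover everything (all 28 pairs fall short), so 3 is minimum.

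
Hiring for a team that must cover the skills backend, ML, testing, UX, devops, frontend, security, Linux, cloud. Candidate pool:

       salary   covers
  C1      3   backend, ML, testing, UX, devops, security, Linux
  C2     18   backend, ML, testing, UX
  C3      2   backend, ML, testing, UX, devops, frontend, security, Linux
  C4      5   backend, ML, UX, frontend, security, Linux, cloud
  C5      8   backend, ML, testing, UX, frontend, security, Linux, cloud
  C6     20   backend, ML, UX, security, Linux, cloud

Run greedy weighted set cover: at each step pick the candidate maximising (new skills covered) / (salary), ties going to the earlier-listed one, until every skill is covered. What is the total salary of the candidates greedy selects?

7

Pick 1: C3 adds 8 new (backend, ML, testing, UX, devops, frontend, security, Linux) at salary 2 (ratio 8/2).
Pick 2: C4 adds 1 new (cloud) at salary 5 (ratio 1/5).
Greedy total salary: 2 + 5 = 7.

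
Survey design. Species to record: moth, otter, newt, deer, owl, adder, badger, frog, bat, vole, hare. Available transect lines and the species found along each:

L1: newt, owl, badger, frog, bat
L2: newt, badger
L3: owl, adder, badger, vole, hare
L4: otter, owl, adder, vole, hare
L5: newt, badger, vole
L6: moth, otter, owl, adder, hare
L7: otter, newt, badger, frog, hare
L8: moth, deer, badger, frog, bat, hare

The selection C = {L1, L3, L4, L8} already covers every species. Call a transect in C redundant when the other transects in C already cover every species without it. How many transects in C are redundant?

Drop L1: newt uncovered — not redundant.
Drop L3: the rest still cover every species — redundant.
Drop L4: otter uncovered — not redundant.
Drop L8: moth, deer uncovered — not redundant.
1 redundant: L3.

1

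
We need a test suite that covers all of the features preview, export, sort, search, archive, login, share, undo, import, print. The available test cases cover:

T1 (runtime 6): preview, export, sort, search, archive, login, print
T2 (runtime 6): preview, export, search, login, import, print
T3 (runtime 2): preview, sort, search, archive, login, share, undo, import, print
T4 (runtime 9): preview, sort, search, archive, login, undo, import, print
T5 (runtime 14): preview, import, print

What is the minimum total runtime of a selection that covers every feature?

8

T1, T3 cover every feature at runtime 6 + 2 = 8.
Any cover uses at least 2 test cases; among all covering selections none totals below 8.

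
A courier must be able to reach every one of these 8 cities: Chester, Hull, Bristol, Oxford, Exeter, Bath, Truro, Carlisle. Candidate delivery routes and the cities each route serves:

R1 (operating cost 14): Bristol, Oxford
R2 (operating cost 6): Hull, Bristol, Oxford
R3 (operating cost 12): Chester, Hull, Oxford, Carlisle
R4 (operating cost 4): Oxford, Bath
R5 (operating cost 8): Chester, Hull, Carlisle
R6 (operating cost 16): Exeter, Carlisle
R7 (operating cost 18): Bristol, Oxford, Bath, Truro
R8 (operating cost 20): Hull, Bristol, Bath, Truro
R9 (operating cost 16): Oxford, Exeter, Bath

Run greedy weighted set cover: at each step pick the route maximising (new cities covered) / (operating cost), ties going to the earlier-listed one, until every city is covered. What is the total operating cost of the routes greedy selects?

52

Pick 1: R2 adds 3 new (Hull, Bristol, Oxford) at operating cost 6 (ratio 3/6).
Pick 2: R4 adds 1 new (Bath) at operating cost 4 (ratio 1/4).
Pick 3: R5 adds 2 new (Chester, Carlisle) at operating cost 8 (ratio 2/8).
Pick 4: R6 adds 1 new (Exeter) at operating cost 16 (ratio 1/16).
Pick 5: R7 adds 1 new (Truro) at operating cost 18 (ratio 1/18).
Greedy total operating cost: 6 + 4 + 8 + 16 + 18 = 52. (The true optimum is 42, so greedy overshoots here.)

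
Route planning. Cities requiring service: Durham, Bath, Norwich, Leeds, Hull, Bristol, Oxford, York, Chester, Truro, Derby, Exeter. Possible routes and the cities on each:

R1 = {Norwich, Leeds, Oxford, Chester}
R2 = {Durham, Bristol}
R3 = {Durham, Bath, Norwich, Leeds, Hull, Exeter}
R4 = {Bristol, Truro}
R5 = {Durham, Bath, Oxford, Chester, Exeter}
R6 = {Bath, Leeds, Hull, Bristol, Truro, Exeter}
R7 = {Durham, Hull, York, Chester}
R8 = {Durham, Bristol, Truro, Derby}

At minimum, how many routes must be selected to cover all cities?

R1, R3, R7, R8 together cover {Durham, Bath, Norwich, Leeds, Hull, Bristol, Oxford, York, Chester, Truro, Derby, Exeter} — every city.
No 3 of the 8 routes cover everything (all 56 triples fall short), so 4 is minimum.

4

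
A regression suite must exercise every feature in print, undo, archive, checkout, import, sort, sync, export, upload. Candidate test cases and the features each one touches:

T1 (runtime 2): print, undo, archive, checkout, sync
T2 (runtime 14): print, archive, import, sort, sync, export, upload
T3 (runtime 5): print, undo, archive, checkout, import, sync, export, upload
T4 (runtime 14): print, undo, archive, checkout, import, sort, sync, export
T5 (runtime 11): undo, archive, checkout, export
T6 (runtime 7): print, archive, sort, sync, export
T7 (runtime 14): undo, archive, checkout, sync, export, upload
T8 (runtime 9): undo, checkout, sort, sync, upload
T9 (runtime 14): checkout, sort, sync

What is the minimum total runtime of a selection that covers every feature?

12

T3, T6 cover every feature at runtime 5 + 7 = 12.
Any cover uses at least 2 test cases; among all covering selections none totals below 12.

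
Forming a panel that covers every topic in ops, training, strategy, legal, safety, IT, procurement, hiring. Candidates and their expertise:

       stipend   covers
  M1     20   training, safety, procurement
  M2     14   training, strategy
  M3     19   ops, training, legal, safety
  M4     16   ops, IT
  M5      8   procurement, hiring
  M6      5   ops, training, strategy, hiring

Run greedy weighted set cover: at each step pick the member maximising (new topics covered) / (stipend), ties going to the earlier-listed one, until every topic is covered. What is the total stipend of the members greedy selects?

Pick 1: M6 adds 4 new (ops, training, strategy, hiring) at stipend 5 (ratio 4/5).
Pick 2: M5 adds 1 new (procurement) at stipend 8 (ratio 1/8).
Pick 3: M3 adds 2 new (legal, safety) at stipend 19 (ratio 2/19).
Pick 4: M4 adds 1 new (IT) at stipend 16 (ratio 1/16).
Greedy total stipend: 5 + 8 + 19 + 16 = 48.

48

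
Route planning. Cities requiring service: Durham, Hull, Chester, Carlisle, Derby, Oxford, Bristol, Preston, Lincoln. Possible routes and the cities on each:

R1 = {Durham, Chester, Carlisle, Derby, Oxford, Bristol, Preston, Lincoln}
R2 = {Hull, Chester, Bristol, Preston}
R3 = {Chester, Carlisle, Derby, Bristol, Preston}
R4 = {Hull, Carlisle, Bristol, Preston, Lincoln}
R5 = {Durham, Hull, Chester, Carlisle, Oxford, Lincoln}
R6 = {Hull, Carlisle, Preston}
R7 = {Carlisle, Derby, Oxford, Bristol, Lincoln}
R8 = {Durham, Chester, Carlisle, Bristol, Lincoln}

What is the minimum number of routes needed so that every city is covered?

2

R1, R2 together cover {Durham, Hull, Chester, Carlisle, Derby, Oxford, Bristol, Preston, Lincoln} — every city.
No single route contains all 9 cities, so 2 is optimal.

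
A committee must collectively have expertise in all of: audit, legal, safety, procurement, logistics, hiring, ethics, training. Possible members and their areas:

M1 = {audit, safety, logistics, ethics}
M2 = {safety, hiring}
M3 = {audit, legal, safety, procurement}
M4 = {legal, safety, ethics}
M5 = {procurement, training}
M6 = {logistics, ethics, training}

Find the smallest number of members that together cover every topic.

3

M2, M3, M6 together cover {audit, legal, safety, procurement, logistics, hiring, ethics, training} — every topic.
No 2 of the 6 members cover everything (all 15 pairs fall short), so 3 is minimum.
Greedy (largest uncovered first) would take M1, M3, M2, M5 — 4 members — but 3 suffice.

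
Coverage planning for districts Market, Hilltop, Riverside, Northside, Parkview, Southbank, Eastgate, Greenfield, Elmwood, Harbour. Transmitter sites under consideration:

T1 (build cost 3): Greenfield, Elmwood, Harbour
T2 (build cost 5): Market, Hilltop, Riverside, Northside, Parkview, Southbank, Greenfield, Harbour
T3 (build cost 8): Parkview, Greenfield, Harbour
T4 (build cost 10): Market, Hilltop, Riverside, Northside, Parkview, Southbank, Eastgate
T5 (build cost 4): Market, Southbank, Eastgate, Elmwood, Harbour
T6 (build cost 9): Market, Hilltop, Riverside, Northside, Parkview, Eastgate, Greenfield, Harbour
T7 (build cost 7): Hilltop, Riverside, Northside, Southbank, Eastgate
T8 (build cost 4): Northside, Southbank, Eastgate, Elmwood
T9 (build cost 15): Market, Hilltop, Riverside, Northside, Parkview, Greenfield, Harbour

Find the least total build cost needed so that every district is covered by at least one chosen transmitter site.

T2, T5 cover every district at build cost 5 + 4 = 9.
Any cover uses at least 2 transmitter sites; among all covering selections none totals below 9.

9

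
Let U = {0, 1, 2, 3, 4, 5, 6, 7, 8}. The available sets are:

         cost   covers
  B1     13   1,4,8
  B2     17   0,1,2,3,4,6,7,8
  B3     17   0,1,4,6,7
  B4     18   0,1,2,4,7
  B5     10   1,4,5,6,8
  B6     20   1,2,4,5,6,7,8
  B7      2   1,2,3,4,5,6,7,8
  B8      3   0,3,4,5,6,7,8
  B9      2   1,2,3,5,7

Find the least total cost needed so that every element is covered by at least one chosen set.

B7, B8 cover every element at cost 2 + 3 = 5.
Any cover uses at least 2 sets; among all covering selections none totals below 5.

5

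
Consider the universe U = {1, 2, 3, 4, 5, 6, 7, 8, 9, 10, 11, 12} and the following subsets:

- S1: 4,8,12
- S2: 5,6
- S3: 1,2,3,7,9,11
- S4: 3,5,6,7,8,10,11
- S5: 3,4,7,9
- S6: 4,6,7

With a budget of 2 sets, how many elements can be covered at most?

10

Choosing S3, S4 covers {1, 2, 3, 5, 6, 7, 8, 9, 10, 11} — 10 elements.
No choice of 2 sets does better; here 4, 12 are left uncovered.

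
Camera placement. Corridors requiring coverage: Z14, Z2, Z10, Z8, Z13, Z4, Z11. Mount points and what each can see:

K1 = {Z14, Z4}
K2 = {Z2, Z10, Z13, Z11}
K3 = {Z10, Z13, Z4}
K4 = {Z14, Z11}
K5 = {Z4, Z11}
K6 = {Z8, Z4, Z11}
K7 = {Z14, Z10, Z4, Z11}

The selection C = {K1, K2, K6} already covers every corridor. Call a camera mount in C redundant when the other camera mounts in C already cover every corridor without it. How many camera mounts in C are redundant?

0

Drop K1: Z14 uncovered — not redundant.
Drop K2: Z2, Z10, Z13 uncovered — not redundant.
Drop K6: Z8 uncovered — not redundant.
None of the camera mounts in C is redundant.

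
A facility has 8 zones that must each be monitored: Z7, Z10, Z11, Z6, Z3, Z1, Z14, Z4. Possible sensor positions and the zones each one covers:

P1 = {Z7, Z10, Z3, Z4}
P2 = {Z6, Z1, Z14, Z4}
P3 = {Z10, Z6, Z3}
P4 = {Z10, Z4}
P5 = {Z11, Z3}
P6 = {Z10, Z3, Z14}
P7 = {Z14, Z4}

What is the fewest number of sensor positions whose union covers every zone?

3

P1, P2, P5 together cover {Z7, Z10, Z11, Z6, Z3, Z1, Z14, Z4} — every zone.
No 2 of the 7 sensor positions cover everything (all 21 pairs fall short), so 3 is minimum.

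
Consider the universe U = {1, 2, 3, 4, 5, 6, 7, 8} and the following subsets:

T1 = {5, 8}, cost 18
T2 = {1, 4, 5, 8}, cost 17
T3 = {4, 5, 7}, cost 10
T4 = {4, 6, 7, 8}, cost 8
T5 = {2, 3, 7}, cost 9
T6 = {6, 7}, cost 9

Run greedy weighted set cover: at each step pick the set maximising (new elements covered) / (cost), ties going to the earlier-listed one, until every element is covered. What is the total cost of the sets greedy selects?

Pick 1: T4 adds 4 new (4, 6, 7, 8) at cost 8 (ratio 4/8).
Pick 2: T5 adds 2 new (2, 3) at cost 9 (ratio 2/9).
Pick 3: T2 adds 2 new (1, 5) at cost 17 (ratio 2/17).
Greedy total cost: 8 + 9 + 17 = 34.

34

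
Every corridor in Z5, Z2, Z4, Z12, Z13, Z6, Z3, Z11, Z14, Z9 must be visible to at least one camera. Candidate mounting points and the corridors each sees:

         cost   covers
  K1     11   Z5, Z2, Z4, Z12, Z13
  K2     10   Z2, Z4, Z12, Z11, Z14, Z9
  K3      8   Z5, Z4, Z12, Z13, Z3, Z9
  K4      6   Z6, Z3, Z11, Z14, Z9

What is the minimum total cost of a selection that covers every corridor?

17

K1, K4 cover every corridor at cost 11 + 6 = 17.
Any cover uses at least 2 camera mounts; among all covering selections none totals below 17.
Greedy by coverage-per-cost would pick K4, K3, K2 for 24 — worse than the optimum 17.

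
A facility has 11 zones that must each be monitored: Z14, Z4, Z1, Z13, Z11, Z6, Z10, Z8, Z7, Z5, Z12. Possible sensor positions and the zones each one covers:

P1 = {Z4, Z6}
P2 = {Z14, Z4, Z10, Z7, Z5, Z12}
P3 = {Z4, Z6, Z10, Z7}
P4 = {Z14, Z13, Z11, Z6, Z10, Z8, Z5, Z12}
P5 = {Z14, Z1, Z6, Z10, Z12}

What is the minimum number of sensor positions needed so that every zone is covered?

P2, P4, P5 together cover {Z14, Z4, Z1, Z13, Z11, Z6, Z10, Z8, Z7, Z5, Z12} — every zone.
No 2 of the 5 sensor positions cover everything (all 10 pairs fall short), so 3 is minimum.

3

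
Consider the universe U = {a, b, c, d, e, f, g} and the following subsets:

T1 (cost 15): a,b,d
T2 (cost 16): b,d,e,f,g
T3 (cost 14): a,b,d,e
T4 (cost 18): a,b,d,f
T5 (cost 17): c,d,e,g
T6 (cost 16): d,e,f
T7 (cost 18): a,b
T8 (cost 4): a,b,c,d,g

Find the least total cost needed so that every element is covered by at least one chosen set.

20

T2, T8 cover every element at cost 16 + 4 = 20.
Any cover uses at least 2 sets; among all covering selections none totals below 20.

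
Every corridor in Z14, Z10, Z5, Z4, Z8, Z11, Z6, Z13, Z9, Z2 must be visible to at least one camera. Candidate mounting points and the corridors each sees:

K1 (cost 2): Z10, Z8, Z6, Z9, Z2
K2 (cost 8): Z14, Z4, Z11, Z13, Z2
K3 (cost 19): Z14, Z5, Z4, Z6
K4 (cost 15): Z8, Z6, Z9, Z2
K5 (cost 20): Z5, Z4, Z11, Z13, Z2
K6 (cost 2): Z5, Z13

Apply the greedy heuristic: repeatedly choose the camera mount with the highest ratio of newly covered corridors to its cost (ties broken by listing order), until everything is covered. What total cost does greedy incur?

Pick 1: K1 adds 5 new (Z10, Z8, Z6, Z9, Z2) at cost 2 (ratio 5/2).
Pick 2: K6 adds 2 new (Z5, Z13) at cost 2 (ratio 2/2).
Pick 3: K2 adds 3 new (Z14, Z4, Z11) at cost 8 (ratio 3/8).
Greedy total cost: 2 + 2 + 8 = 12.

12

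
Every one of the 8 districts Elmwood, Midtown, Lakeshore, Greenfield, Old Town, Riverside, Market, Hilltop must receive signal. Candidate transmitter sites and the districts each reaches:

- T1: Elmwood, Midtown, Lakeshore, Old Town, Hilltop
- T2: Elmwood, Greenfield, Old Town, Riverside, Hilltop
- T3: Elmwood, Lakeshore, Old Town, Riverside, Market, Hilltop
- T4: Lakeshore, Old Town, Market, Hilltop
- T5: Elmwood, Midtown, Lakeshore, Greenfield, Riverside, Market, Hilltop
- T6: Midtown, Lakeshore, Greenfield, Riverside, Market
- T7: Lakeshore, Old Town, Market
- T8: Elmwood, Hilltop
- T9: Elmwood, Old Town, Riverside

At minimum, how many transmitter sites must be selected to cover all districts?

2

T1, T5 together cover {Elmwood, Midtown, Lakeshore, Greenfield, Old Town, Riverside, Market, Hilltop} — every district.
No single transmitter site contains all 8 districts, so 2 is optimal.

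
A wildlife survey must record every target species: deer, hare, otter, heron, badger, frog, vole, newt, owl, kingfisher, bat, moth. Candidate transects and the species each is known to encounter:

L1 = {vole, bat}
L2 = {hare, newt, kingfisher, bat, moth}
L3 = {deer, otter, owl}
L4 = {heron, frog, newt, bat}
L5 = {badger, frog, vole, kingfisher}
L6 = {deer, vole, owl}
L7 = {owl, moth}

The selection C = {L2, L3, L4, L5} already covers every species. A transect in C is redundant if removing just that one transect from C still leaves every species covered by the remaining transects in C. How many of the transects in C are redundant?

Drop L2: hare, moth uncovered — not redundant.
Drop L3: deer, otter, owl uncovered — not redundant.
Drop L4: heron uncovered — not redundant.
Drop L5: badger, vole uncovered — not redundant.
None of the transects in C is redundant.

0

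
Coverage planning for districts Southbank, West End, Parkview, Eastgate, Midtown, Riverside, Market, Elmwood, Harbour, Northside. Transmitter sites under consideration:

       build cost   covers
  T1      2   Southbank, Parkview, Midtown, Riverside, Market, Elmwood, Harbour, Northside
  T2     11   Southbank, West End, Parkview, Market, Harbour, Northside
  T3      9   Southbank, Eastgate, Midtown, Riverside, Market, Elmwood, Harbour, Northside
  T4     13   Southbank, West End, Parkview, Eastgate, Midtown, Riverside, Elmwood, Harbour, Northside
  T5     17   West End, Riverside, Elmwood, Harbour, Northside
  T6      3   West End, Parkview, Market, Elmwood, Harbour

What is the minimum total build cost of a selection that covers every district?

T3, T6 cover every district at build cost 9 + 3 = 12.
Any cover uses at least 2 transmitter sites; among all covering selections none totals below 12.
Greedy by coverage-per-build cost would pick T1, T6, T3 for 14 — worse than the optimum 12.

12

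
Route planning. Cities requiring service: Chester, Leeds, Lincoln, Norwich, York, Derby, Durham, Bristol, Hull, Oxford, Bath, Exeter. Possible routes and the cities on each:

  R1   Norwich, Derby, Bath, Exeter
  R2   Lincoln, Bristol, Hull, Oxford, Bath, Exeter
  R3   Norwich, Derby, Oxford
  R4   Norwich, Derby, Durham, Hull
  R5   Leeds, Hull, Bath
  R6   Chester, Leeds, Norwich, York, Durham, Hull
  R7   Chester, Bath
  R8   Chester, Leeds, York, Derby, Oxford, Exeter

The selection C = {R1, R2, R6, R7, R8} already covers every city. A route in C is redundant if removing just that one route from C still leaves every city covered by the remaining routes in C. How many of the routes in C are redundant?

3

Drop R1: the rest still cover every city — redundant.
Drop R2: Lincoln, Bristol uncovered — not redundant.
Drop R6: Durham uncovered — not redundant.
Drop R7: the rest still cover every city — redundant.
Drop R8: the rest still cover every city — redundant.
3 redundant: R1, R7, R8.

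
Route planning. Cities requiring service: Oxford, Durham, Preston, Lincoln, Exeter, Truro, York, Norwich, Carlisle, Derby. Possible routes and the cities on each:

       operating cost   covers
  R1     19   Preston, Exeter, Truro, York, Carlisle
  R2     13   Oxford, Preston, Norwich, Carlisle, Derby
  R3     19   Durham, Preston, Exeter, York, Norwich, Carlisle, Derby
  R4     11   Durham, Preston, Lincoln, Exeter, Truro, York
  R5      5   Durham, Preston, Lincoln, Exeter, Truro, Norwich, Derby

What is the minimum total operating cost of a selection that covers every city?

24

R2, R4 cover every city at operating cost 13 + 11 = 24.
Any cover uses at least 2 routes; among all covering selections none totals below 24.
Greedy by coverage-per-operating cost would pick R5, R2, R4 for 29 — worse than the optimum 24.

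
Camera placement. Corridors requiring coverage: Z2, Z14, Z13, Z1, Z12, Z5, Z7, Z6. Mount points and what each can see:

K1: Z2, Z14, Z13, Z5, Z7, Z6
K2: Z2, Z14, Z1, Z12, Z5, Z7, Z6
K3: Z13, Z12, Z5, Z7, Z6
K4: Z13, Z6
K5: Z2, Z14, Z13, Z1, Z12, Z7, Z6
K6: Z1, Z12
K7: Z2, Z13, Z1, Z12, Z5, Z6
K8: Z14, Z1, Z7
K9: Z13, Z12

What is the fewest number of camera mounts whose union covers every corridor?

2

K1, K2 together cover {Z2, Z14, Z13, Z1, Z12, Z5, Z7, Z6} — every corridor.
No single camera mount contains all 8 corridors, so 2 is optimal.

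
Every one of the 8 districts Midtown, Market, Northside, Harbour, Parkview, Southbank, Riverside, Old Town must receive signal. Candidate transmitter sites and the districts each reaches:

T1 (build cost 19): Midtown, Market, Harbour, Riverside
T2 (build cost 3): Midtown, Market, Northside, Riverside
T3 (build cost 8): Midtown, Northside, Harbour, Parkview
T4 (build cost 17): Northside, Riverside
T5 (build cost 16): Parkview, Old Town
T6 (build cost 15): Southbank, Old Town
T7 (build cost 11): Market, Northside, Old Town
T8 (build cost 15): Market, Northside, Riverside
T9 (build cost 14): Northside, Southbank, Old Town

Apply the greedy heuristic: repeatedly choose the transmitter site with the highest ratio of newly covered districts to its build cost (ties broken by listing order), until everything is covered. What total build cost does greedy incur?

Pick 1: T2 adds 4 new (Midtown, Market, Northside, Riverside) at build cost 3 (ratio 4/3).
Pick 2: T3 adds 2 new (Harbour, Parkview) at build cost 8 (ratio 2/8).
Pick 3: T9 adds 2 new (Southbank, Old Town) at build cost 14 (ratio 2/14).
Greedy total build cost: 3 + 8 + 14 = 25.

25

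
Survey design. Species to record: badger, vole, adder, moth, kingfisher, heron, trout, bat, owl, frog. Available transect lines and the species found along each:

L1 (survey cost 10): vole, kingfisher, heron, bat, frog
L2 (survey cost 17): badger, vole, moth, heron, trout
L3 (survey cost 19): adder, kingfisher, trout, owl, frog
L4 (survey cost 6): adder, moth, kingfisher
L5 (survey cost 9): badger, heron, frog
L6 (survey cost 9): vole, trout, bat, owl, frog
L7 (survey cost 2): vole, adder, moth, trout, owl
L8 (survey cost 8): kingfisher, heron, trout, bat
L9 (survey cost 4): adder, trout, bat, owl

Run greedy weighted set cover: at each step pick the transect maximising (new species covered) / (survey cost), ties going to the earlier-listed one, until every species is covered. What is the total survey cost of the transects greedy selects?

21

Pick 1: L7 adds 5 new (vole, adder, moth, trout, owl) at survey cost 2 (ratio 5/2).
Pick 2: L1 adds 4 new (kingfisher, heron, bat, frog) at survey cost 10 (ratio 4/10).
Pick 3: L5 adds 1 new (badger) at survey cost 9 (ratio 1/9).
Greedy total survey cost: 2 + 10 + 9 = 21. (The true optimum is 19, so greedy overshoots here.)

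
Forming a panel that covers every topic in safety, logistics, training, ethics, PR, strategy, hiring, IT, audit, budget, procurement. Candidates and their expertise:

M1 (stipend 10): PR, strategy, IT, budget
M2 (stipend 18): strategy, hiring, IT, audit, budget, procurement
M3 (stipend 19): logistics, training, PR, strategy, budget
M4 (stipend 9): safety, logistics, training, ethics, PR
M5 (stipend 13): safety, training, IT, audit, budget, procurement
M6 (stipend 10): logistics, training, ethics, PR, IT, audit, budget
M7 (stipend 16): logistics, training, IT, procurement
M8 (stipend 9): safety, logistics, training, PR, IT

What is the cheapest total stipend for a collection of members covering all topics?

27

M2, M4 cover every topic at stipend 18 + 9 = 27.
Any cover uses at least 2 members; among all covering selections none totals below 27.
Greedy by coverage-per-stipend would pick M6, M2, M4 for 37 — worse than the optimum 27.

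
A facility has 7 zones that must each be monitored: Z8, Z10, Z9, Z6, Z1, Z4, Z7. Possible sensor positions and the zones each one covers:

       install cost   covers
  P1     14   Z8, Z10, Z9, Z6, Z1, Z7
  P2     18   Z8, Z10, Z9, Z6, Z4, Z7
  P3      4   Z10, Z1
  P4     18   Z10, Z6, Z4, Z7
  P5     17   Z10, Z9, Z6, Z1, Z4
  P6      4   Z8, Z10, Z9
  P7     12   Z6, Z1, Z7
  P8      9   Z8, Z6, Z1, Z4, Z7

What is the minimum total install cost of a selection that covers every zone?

P6, P8 cover every zone at install cost 4 + 9 = 13.
Any cover uses at least 2 sensor positions; among all covering selections none totals below 13.

13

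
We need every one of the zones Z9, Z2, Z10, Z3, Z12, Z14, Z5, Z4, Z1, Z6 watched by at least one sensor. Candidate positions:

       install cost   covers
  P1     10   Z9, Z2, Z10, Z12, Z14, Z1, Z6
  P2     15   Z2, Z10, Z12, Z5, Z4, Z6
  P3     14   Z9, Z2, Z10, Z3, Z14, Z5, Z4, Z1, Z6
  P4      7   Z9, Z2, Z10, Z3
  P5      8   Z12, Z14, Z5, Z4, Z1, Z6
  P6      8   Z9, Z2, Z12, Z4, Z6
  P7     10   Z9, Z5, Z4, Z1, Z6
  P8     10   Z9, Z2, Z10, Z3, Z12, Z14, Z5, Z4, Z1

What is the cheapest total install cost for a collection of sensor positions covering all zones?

15

P4, P5 cover every zone at install cost 7 + 8 = 15.
Any cover uses at least 2 sensor positions; among all covering selections none totals below 15.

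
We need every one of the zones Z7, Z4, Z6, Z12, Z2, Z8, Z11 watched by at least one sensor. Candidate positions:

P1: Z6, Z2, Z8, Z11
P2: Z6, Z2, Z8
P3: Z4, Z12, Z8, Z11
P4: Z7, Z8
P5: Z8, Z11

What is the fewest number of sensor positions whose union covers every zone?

3

P1, P3, P4 together cover {Z7, Z4, Z6, Z12, Z2, Z8, Z11} — every zone.
No 2 of the 5 sensor positions cover everything (all 10 pairs fall short), so 3 is minimum.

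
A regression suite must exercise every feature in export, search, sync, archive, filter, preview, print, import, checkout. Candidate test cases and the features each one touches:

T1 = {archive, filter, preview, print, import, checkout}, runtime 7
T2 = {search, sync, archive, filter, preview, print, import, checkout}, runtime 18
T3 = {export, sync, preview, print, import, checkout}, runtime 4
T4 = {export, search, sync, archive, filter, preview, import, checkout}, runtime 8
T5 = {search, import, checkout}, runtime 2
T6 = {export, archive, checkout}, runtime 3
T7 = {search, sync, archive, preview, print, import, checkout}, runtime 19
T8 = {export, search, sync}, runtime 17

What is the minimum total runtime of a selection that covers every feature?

T3, T4 cover every feature at runtime 4 + 8 = 12.
Any cover uses at least 2 test cases; among all covering selections none totals below 12.
Greedy by coverage-per-runtime would pick T3, T5, T6, T1 for 16 — worse than the optimum 12.

12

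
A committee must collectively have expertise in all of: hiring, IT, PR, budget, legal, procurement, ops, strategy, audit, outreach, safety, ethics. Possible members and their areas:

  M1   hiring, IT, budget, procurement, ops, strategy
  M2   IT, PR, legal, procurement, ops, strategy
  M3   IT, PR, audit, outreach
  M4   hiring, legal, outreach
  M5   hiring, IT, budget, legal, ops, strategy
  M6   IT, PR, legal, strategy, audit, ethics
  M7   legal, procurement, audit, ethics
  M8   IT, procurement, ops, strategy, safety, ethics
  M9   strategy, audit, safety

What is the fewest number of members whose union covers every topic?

3

M3, M5, M8 together cover {hiring, IT, PR, budget, legal, procurement, ops, strategy, audit, outreach, safety, ethics} — every topic.
No 2 of the 9 members cover everything (all 36 pairs fall short), so 3 is minimum.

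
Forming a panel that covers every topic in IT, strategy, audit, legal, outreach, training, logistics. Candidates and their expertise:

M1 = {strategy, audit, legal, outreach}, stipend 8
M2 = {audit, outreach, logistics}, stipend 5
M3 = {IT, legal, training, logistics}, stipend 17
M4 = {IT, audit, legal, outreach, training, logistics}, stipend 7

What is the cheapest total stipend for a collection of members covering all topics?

M1, M4 cover every topic at stipend 8 + 7 = 15.
Any cover uses at least 2 members; among all covering selections none totals below 15.

15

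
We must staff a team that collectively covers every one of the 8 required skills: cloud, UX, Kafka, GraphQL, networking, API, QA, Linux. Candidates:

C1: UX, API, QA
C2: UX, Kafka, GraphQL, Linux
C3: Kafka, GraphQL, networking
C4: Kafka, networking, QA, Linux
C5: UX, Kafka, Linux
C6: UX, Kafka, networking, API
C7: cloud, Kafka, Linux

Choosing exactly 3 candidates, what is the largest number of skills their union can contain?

8

Choosing C1, C3, C7 covers {cloud, UX, Kafka, GraphQL, networking, API, QA, Linux} — 8 skills.
That is all 8 skills.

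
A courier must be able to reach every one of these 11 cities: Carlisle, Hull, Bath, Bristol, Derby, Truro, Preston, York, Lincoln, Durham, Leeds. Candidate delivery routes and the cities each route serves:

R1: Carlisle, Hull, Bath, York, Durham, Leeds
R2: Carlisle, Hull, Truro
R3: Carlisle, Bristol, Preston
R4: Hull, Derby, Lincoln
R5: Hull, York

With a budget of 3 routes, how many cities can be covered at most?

10

Choosing R1, R3, R4 covers {Carlisle, Hull, Bath, Bristol, Derby, Preston, York, Lincoln, Durham, Leeds} — 10 cities.
No choice of 3 routes does better; here Truro is left uncovered.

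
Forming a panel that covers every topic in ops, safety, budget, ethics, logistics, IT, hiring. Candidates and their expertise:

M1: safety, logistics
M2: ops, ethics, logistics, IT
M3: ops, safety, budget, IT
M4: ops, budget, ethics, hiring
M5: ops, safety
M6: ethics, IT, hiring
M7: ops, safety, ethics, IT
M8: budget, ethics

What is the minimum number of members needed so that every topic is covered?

M1, M2, M4 together cover {ops, safety, budget, ethics, logistics, IT, hiring} — every topic.
No 2 of the 8 members cover everything (all 28 pairs fall short), so 3 is minimum.

3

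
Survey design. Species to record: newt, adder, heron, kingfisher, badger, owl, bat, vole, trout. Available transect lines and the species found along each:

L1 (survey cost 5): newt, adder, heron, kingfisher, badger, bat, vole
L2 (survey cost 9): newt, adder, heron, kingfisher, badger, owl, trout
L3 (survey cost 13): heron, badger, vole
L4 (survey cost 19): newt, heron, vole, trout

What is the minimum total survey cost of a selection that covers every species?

L1, L2 cover every species at survey cost 5 + 9 = 14.
Any cover uses at least 2 transects; among all covering selections none totals below 14.

14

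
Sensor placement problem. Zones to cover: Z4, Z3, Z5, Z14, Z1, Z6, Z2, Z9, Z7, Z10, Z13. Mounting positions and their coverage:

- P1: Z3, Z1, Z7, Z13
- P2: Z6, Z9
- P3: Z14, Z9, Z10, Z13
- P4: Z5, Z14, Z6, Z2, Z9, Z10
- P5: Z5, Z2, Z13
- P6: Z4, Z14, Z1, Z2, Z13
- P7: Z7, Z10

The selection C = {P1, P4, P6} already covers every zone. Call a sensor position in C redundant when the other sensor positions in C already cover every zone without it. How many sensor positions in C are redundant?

0

Drop P1: Z3, Z7 uncovered — not redundant.
Drop P4: Z5, Z6, Z9, Z10 uncovered — not redundant.
Drop P6: Z4 uncovered — not redundant.
None of the sensor positions in C is redundant.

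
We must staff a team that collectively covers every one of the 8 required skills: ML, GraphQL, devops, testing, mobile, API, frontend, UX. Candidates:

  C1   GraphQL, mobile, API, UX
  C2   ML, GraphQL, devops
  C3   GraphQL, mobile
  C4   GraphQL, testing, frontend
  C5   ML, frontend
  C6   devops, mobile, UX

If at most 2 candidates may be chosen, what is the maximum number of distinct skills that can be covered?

6

Choosing C1, C2 covers {ML, GraphQL, devops, mobile, API, UX} — 6 skills.
No choice of 2 candidates does better; here testing, frontend are left uncovered.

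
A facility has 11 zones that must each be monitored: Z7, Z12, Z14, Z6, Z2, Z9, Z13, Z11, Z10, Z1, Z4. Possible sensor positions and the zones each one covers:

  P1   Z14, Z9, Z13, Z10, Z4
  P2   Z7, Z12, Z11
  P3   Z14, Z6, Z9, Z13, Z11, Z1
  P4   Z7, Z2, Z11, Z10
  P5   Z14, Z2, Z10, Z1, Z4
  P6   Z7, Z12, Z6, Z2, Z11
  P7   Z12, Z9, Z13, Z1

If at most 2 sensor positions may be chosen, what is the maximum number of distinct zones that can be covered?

Choosing P1, P6 covers {Z7, Z12, Z14, Z6, Z2, Z9, Z13, Z11, Z10, Z4} — 10 zones.
No choice of 2 sensor positions does better; here Z1 is left uncovered.

10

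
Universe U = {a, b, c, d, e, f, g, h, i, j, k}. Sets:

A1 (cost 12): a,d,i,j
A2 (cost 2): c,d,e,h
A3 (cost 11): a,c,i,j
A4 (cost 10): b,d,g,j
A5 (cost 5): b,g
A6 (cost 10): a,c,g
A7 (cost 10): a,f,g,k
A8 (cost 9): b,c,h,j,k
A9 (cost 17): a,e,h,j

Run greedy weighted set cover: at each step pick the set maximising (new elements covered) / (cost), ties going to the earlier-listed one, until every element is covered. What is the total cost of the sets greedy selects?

28

Pick 1: A2 adds 4 new (c, d, e, h) at cost 2 (ratio 4/2).
Pick 2: A5 adds 2 new (b, g) at cost 5 (ratio 2/5).
Pick 3: A7 adds 3 new (a, f, k) at cost 10 (ratio 3/10).
Pick 4: A3 adds 2 new (i, j) at cost 11 (ratio 2/11).
Greedy total cost: 2 + 5 + 10 + 11 = 28.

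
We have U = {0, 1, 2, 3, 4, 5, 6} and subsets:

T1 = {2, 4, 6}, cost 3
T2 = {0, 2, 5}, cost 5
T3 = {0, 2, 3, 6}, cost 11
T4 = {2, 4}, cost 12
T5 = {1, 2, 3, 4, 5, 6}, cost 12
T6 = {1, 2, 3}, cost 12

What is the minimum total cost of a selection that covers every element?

17

T2, T5 cover every element at cost 5 + 12 = 17.
Any cover uses at least 2 sets; among all covering selections none totals below 17.
Greedy by coverage-per-cost would pick T1, T2, T5 for 20 — worse than the optimum 17.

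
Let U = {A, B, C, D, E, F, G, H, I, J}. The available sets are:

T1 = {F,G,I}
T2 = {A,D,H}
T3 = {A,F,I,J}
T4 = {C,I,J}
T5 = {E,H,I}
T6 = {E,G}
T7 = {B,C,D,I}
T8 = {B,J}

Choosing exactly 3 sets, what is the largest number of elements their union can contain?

Choosing T3, T5, T7 covers {A, B, C, D, E, F, H, I, J} — 9 elements.
No choice of 3 sets does better; here G is left uncovered.

9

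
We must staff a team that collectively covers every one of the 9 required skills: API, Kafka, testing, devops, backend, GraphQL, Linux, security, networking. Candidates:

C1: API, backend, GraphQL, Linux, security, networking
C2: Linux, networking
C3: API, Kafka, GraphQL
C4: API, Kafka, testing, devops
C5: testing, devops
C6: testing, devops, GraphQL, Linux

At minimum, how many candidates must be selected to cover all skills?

C1, C4 together cover {API, Kafka, testing, devops, backend, GraphQL, Linux, security, networking} — every skill.
No single candidate contains all 9 skills, so 2 is optimal.

2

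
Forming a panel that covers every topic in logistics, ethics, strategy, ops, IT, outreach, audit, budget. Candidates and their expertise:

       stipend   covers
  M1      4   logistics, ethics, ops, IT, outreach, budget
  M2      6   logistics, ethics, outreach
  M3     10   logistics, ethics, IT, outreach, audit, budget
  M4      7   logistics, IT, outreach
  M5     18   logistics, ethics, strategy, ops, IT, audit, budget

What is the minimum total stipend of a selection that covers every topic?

22

M1, M5 cover every topic at stipend 4 + 18 = 22.
Any cover uses at least 2 members; among all covering selections none totals below 22.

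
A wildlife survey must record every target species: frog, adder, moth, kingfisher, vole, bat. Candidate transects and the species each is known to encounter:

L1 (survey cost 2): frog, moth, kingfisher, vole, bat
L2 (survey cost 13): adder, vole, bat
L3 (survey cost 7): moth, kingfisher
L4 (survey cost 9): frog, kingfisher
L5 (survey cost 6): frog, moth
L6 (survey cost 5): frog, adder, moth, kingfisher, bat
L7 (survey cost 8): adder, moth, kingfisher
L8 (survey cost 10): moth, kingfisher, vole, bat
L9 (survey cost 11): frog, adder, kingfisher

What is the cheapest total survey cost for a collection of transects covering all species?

L1, L6 cover every species at survey cost 2 + 5 = 7.
Any cover uses at least 2 transects; among all covering selections none totals below 7.

7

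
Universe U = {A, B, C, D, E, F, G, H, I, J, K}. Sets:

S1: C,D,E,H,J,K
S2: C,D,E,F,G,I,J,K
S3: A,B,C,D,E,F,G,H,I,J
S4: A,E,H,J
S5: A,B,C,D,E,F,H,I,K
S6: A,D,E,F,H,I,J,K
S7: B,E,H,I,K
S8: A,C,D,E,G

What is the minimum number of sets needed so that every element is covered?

2

S1, S3 together cover {A, B, C, D, E, F, G, H, I, J, K} — every element.
No single set contains all 11 elements, so 2 is optimal.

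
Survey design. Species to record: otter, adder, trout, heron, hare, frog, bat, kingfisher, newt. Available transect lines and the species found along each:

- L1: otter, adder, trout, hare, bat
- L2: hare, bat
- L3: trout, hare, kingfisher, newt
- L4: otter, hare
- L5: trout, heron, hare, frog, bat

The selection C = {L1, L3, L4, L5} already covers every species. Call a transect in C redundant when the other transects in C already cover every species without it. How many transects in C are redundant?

1

Drop L1: adder uncovered — not redundant.
Drop L3: kingfisher, newt uncovered — not redundant.
Drop L4: the rest still cover every species — redundant.
Drop L5: heron, frog uncovered — not redundant.
1 redundant: L4.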